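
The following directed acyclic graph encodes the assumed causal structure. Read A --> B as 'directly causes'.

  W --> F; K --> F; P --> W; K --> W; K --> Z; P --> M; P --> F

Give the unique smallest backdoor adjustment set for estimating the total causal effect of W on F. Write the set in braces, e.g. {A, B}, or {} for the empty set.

{K, P}

Variables eligible for adjustment (non-descendants of W, excluding W and F): {K, M, P, Z}.
Backdoor paths from W to F:
  P1: W <- P -> F
  P2: W <- K -> F
The empty set is not sufficient: P1 (W <- P -> F) has no collider blocking it and no conditioned non-collider, so it is open.
Try {K, P}:
  P1: blocked at fork node P ∈ conditioning set.
  P2: blocked at fork node K ∈ conditioning set.
{K, P} contains no descendant of W and blocks every backdoor path.
Every element of {K, P} is needed (dropping K leaves P2 open; dropping P leaves P1 open), so no proper subset is valid.
Among all size-2 subsets of the eligible variables, only {K, P} blocks every backdoor path, so it is the unique smallest valid adjustment set.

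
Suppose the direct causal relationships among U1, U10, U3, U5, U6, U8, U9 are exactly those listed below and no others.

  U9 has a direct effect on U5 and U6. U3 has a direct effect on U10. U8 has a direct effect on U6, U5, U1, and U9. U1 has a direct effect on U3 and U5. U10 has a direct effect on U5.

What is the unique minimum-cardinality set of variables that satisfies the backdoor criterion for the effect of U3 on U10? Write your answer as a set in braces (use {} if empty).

{}

Variables eligible for adjustment (non-descendants of U3, excluding U3 and U10): {U1, U6, U8, U9}.
Backdoor paths from U3 to U10:
  P1: U3 <- U1 <- U8 -> U9 -> U5 <- U10
  P2: U3 <- U1 <- U8 -> U5 <- U10
  P3: U3 <- U1 <- U8 -> U6 <- U9 -> U5 <- U10
  P4: U3 <- U1 -> U5 <- U10
Each backdoor path contains an unconditioned collider, so every path is already blocked with the empty conditioning set:
  P1: blocked at collider U5 (neither it nor any descendant is in the conditioning set).
  P2: blocked at collider U5 (neither it nor any descendant is in the conditioning set).
  P3: blocked at collider U6 (neither it nor any descendant is in the conditioning set).
  P4: blocked at collider U5 (neither it nor any descendant is in the conditioning set).
The empty set is therefore the unique smallest valid set.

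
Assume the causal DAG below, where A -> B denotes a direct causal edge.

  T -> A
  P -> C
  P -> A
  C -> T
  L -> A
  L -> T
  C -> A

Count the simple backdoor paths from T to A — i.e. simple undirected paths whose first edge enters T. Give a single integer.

A backdoor path from T to A is any simple undirected path whose first edge points into T (i.e. leaves T via a parent).
Parents of T: {C, L}.
Enumerating:
  P1: T <- L -> A
  P2: T <- C <- P -> A
  P3: T <- C -> A
That exhausts the simple backdoor paths. Count: 3.

3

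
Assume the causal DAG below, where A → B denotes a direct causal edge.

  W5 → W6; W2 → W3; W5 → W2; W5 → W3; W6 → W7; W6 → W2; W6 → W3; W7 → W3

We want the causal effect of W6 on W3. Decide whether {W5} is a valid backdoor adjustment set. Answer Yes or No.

Yes

Backdoor paths from W6 to W3 (paths whose first edge points into W6):
  P1: W6 <- W5 -> W2 -> W3
  P2: W6 <- W5 -> W3
Condition 1 (no descendant of W6 in the set): holds — descendants of W6 are {W2, W3, W7}; none are in {W5}.
Condition 2 (every backdoor path blocked by {W5}):
  P1: blocked at fork node W5 ∈ conditioning set.
  P2: blocked at fork node W5 ∈ conditioning set.
{W5} satisfies the backdoor criterion.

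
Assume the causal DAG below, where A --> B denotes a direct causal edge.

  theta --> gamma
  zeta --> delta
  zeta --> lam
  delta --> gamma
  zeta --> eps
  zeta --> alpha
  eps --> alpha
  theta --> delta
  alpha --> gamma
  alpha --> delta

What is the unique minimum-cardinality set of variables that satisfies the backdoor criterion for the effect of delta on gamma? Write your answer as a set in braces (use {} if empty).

{alpha, theta}

Variables eligible for adjustment (non-descendants of delta, excluding delta and gamma): {alpha, eps, lam, theta, zeta}.
Backdoor paths from delta to gamma:
  P1: delta <- theta -> gamma
  P2: delta <- zeta -> eps -> alpha -> gamma
  P3: delta <- zeta -> alpha -> gamma
  P4: delta <- alpha -> gamma
The empty set is not sufficient: P1 (delta <- theta -> gamma) has no collider blocking it and no conditioned non-collider, so it is open.
Try {alpha, theta}:
  P1: blocked at fork node theta ∈ conditioning set.
  P2: blocked at chain node alpha ∈ conditioning set.
  P3: blocked at chain node alpha ∈ conditioning set.
  P4: blocked at fork node alpha ∈ conditioning set.
{alpha, theta} contains no descendant of delta and blocks every backdoor path.
Every element of {alpha, theta} is needed (dropping alpha leaves P2 open; dropping theta leaves P1 open), so no proper subset is valid.
Among all size-2 subsets of the eligible variables, only {alpha, theta} blocks every backdoor path, so it is the unique smallest valid adjustment set.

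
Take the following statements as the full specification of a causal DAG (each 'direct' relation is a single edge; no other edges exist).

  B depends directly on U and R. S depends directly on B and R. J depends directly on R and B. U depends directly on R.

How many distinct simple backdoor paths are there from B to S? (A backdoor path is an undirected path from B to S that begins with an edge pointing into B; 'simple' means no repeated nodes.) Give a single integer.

A backdoor path from B to S is any simple undirected path whose first edge points into B (i.e. leaves B via a parent).
Parents of B: {R, U}.
Enumerating:
  P1: B <- R -> S
  P2: B <- U <- R -> S
That exhausts the simple backdoor paths. Count: 2.

2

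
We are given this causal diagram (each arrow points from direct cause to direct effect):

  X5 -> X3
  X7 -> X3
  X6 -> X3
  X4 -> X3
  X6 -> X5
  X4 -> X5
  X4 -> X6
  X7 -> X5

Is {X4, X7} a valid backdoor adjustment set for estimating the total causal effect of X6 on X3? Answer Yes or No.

Backdoor paths from X6 to X3 (paths whose first edge points into X6):
  P1: X6 <- X4 -> X5 <- X7 -> X3
  P2: X6 <- X4 -> X5 -> X3
  P3: X6 <- X4 -> X3
Condition 1 (no descendant of X6 in the set): holds — descendants of X6 are {X3, X5}; none are in {X4, X7}.
Condition 2 (every backdoor path blocked by {X4, X7}):
  P1: blocked at fork node X4 ∈ conditioning set.
  P2: blocked at fork node X4 ∈ conditioning set.
  P3: blocked at fork node X4 ∈ conditioning set.
{X4, X7} satisfies the backdoor criterion.

Yes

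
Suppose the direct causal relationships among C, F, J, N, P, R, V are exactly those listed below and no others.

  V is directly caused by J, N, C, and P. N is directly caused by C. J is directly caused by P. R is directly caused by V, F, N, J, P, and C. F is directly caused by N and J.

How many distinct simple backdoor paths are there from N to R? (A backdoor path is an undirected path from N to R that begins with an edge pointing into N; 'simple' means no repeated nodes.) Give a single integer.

8

A backdoor path from N to R is any simple undirected path whose first edge points into N (i.e. leaves N via a parent).
Parents of N: {C}.
Enumerating:
  P1: N <- C -> V <- P -> J -> F -> R
  P2: N <- C -> V <- P -> J -> R
  P3: N <- C -> V <- P -> R
  P4: N <- C -> V <- J <- P -> R
  P5: N <- C -> V <- J -> F -> R
  P6: N <- C -> V <- J -> R
  P7: N <- C -> V -> R
  P8: N <- C -> R
That exhausts the simple backdoor paths. Count: 8.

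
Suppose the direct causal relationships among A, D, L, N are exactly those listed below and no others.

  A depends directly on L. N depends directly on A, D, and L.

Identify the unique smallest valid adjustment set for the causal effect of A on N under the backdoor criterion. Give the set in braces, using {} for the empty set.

{L}

Variables eligible for adjustment (non-descendants of A, excluding A and N): {D, L}.
Backdoor paths from A to N:
  P1: A <- L -> N
The empty set is not sufficient: P1 (A <- L -> N) has no collider blocking it and no conditioned non-collider, so it is open.
Try {L}:
  P1: blocked at fork node L ∈ conditioning set.
{L} contains no descendant of A and blocks every backdoor path.
No other singleton works — e.g. {D} leaves P1 open — so {L} is the unique smallest valid adjustment set.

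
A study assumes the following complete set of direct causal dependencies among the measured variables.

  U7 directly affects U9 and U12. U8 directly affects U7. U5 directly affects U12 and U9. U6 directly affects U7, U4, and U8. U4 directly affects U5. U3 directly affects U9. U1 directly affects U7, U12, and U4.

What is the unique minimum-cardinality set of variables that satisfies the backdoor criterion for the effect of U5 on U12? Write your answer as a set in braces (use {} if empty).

{U4}

Variables eligible for adjustment (non-descendants of U5, excluding U5 and U12): {U1, U3, U4, U6, U7, U8}.
Backdoor paths from U5 to U12:
  P1: U5 <- U4 <- U1 -> U7 -> U12
  P2: U5 <- U4 <- U1 -> U12
  P3: U5 <- U4 <- U6 -> U8 -> U7 <- U1 -> U12
  P4: U5 <- U4 <- U6 -> U8 -> U7 -> U12
  P5: U5 <- U4 <- U6 -> U7 <- U1 -> U12
  P6: U5 <- U4 <- U6 -> U7 -> U12
The empty set is not sufficient: P1 (U5 <- U4 <- U1 -> U7 -> U12) has no collider blocking it and no conditioned non-collider, so it is open.
Try {U4}:
  P1: blocked at chain node U4 ∈ conditioning set.
  P2: blocked at chain node U4 ∈ conditioning set.
  P3: blocked at chain node U4 ∈ conditioning set.
  P4: blocked at chain node U4 ∈ conditioning set.
  P5: blocked at chain node U4 ∈ conditioning set.
  P6: blocked at chain node U4 ∈ conditioning set.
{U4} contains no descendant of U5 and blocks every backdoor path.
No other singleton works — e.g. {U3} leaves P1 open — so {U4} is the unique smallest valid adjustment set.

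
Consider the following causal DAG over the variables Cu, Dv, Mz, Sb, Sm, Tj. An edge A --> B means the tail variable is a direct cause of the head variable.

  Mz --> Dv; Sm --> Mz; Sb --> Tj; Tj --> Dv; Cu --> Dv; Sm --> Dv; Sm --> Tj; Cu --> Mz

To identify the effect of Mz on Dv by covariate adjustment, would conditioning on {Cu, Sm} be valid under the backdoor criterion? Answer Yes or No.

Yes

Backdoor paths from Mz to Dv (paths whose first edge points into Mz):
  P1: Mz <- Cu -> Dv
  P2: Mz <- Sm -> Tj -> Dv
  P3: Mz <- Sm -> Dv
Condition 1 (no descendant of Mz in the set): holds — descendants of Mz are {Dv}; none are in {Cu, Sm}.
Condition 2 (every backdoor path blocked by {Cu, Sm}):
  P1: blocked at fork node Cu ∈ conditioning set.
  P2: blocked at fork node Sm ∈ conditioning set.
  P3: blocked at fork node Sm ∈ conditioning set.
{Cu, Sm} satisfies the backdoor criterion.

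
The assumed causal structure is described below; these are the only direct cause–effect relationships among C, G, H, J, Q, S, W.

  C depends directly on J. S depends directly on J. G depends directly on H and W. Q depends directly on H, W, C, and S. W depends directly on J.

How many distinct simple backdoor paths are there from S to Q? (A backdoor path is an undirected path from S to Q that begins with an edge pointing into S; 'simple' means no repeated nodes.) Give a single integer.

A backdoor path from S to Q is any simple undirected path whose first edge points into S (i.e. leaves S via a parent).
Parents of S: {J}.
Enumerating:
  P1: S <- J -> C -> Q
  P2: S <- J -> W -> G <- H -> Q
  P3: S <- J -> W -> Q
That exhausts the simple backdoor paths. Count: 3.

3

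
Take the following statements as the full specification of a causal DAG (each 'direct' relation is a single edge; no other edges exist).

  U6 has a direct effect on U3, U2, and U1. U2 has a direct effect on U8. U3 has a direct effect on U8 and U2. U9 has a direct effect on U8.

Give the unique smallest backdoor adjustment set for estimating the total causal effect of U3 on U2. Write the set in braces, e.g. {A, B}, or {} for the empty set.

{U6}

Variables eligible for adjustment (non-descendants of U3, excluding U3 and U2): {U1, U6, U9}.
Backdoor paths from U3 to U2:
  P1: U3 <- U6 -> U2
The empty set is not sufficient: P1 (U3 <- U6 -> U2) has no collider blocking it and no conditioned non-collider, so it is open.
Try {U6}:
  P1: blocked at fork node U6 ∈ conditioning set.
{U6} contains no descendant of U3 and blocks every backdoor path.
No other singleton works — e.g. {U9} leaves P1 open — so {U6} is the unique smallest valid adjustment set.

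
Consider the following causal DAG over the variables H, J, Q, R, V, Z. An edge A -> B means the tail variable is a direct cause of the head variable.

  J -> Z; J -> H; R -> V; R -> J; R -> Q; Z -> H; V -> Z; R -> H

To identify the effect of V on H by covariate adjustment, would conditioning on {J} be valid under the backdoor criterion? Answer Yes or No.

Backdoor paths from V to H (paths whose first edge points into V):
  P1: V <- R -> J -> Z -> H
  P2: V <- R -> J -> H
  P3: V <- R -> H
Condition 1 (no descendant of V in the set): holds — descendants of V are {H, Z}; none are in {J}.
Condition 2 (every backdoor path blocked by {J}):
  P1: blocked at chain node J ∈ conditioning set.
  P2: blocked at chain node J ∈ conditioning set.
  P3: open — no interior node is in the conditioning set.
{J} does not satisfy the backdoor criterion.

No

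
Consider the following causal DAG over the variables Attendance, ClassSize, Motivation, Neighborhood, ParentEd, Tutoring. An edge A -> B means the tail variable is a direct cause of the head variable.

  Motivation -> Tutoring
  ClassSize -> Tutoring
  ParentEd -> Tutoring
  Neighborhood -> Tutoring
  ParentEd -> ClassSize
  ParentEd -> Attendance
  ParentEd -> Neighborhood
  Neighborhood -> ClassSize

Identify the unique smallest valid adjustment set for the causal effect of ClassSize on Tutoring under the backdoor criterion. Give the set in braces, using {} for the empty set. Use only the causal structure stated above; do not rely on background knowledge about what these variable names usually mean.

{Neighborhood, ParentEd}

Variables eligible for adjustment (non-descendants of ClassSize, excluding ClassSize and Tutoring): {Attendance, Motivation, Neighborhood, ParentEd}.
Backdoor paths from ClassSize to Tutoring:
  P1: ClassSize <- ParentEd -> Neighborhood -> Tutoring
  P2: ClassSize <- ParentEd -> Tutoring
  P3: ClassSize <- Neighborhood <- ParentEd -> Tutoring
  P4: ClassSize <- Neighborhood -> Tutoring
The empty set is not sufficient: P1 (ClassSize <- ParentEd -> Neighborhood -> Tutoring) has no collider blocking it and no conditioned non-collider, so it is open.
Try {Neighborhood, ParentEd}:
  P1: blocked at fork node ParentEd ∈ conditioning set.
  P2: blocked at fork node ParentEd ∈ conditioning set.
  P3: blocked at chain node Neighborhood ∈ conditioning set.
  P4: blocked at fork node Neighborhood ∈ conditioning set.
{Neighborhood, ParentEd} contains no descendant of ClassSize and blocks every backdoor path.
Every element of {Neighborhood, ParentEd} is needed (dropping Neighborhood leaves P4 open; dropping ParentEd leaves P2 open), so no proper subset is valid.
Among all size-2 subsets of the eligible variables, only {Neighborhood, ParentEd} blocks every backdoor path, so it is the unique smallest valid adjustment set.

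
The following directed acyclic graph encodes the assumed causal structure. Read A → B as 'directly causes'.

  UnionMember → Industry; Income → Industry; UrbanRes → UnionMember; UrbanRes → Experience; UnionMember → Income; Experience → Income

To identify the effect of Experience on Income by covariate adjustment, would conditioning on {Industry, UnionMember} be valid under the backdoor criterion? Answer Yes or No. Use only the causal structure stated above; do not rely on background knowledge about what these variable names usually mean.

Backdoor paths from Experience to Income (paths whose first edge points into Experience):
  P1: Experience <- UrbanRes -> UnionMember -> Income
  P2: Experience <- UrbanRes -> UnionMember -> Industry <- Income
Condition 1 (no descendant of Experience in the set): FAILS — Industry is a descendant of Experience.
Condition 2 (every backdoor path blocked by {Industry, UnionMember}):
  P1: blocked at chain node UnionMember ∈ conditioning set.
  P2: blocked at chain node UnionMember ∈ conditioning set.
{Industry, UnionMember} does not satisfy the backdoor criterion.

No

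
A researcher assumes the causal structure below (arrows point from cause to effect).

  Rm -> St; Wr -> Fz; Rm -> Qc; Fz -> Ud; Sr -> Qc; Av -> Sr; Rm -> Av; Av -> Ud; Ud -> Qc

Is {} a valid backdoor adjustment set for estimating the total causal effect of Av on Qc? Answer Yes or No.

No

Backdoor paths from Av to Qc (paths whose first edge points into Av):
  P1: Av <- Rm -> Qc
Condition 1 (no descendant of Av in the set): holds — descendants of Av are {Qc, Sr, Ud}; none are in {}.
Condition 2 (every backdoor path blocked by {}):
  P1: open — no interior node is in the conditioning set.
{} does not satisfy the backdoor criterion.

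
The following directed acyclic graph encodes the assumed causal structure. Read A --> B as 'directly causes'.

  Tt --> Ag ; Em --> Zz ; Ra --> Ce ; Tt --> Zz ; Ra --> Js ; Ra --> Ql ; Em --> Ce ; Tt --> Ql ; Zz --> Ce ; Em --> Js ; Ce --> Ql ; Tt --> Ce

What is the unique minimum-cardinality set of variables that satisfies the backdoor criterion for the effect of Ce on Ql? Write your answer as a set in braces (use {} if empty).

Variables eligible for adjustment (non-descendants of Ce, excluding Ce and Ql): {Ag, Em, Js, Ra, Tt, Zz}.
Backdoor paths from Ce to Ql:
  P1: Ce <- Tt -> Zz <- Em -> Js <- Ra -> Ql
  P2: Ce <- Tt -> Ql
  P3: Ce <- Ra -> Js <- Em -> Zz <- Tt -> Ql
  P4: Ce <- Ra -> Ql
  P5: Ce <- Em -> Zz <- Tt -> Ql
  P6: Ce <- Em -> Js <- Ra -> Ql
  P7: Ce <- Zz <- Tt -> Ql
  P8: Ce <- Zz <- Em -> Js <- Ra -> Ql
The empty set is not sufficient: P2 (Ce <- Tt -> Ql) has no collider blocking it and no conditioned non-collider, so it is open.
Try {Ra, Tt}:
  P1: blocked at fork node Tt ∈ conditioning set.
  P2: blocked at fork node Tt ∈ conditioning set.
  P3: blocked at fork node Ra ∈ conditioning set.
  P4: blocked at fork node Ra ∈ conditioning set.
  P5: blocked at collider Zz (neither it nor any descendant is in the conditioning set).
  P6: blocked at collider Js (neither it nor any descendant is in the conditioning set).
  P7: blocked at fork node Tt ∈ conditioning set.
  P8: blocked at collider Js (neither it nor any descendant is in the conditioning set).
{Ra, Tt} contains no descendant of Ce and blocks every backdoor path.
Every element of {Ra, Tt} is needed (dropping Ra leaves P4 open; dropping Tt leaves P2 open), so no proper subset is valid.
Among all size-2 subsets of the eligible variables, only {Ra, Tt} blocks every backdoor path, so it is the unique smallest valid adjustment set.

{Ra, Tt}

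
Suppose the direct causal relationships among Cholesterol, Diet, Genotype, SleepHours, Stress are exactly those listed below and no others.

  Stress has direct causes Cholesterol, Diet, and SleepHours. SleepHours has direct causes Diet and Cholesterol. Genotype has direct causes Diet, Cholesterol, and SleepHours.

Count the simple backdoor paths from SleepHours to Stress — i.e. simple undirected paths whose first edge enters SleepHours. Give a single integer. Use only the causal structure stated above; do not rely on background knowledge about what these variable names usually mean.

A backdoor path from SleepHours to Stress is any simple undirected path whose first edge points into SleepHours (i.e. leaves SleepHours via a parent).
Parents of SleepHours: {Cholesterol, Diet}.
Enumerating:
  P1: SleepHours <- Cholesterol -> Genotype <- Diet -> Stress
  P2: SleepHours <- Cholesterol -> Stress
  P3: SleepHours <- Diet -> Genotype <- Cholesterol -> Stress
  P4: SleepHours <- Diet -> Stress
That exhausts the simple backdoor paths. Count: 4.

4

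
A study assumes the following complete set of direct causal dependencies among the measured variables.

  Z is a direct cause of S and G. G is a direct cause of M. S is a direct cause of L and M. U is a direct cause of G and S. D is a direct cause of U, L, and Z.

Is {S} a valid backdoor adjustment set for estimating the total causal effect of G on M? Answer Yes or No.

Yes

Backdoor paths from G to M (paths whose first edge points into G):
  P1: G <- U <- D -> Z -> S -> M
  P2: G <- U <- D -> L <- S -> M
  P3: G <- U -> S -> M
  P4: G <- Z <- D -> U -> S -> M
  P5: G <- Z <- D -> L <- S -> M
  P6: G <- Z -> S -> M
Condition 1 (no descendant of G in the set): holds — descendants of G are {M}; none are in {S}.
Condition 2 (every backdoor path blocked by {S}):
  P1: blocked at chain node S ∈ conditioning set.
  P2: blocked at collider L (neither it nor any descendant is in the conditioning set).
  P3: blocked at chain node S ∈ conditioning set.
  P4: blocked at chain node S ∈ conditioning set.
  P5: blocked at collider L (neither it nor any descendant is in the conditioning set).
  P6: blocked at chain node S ∈ conditioning set.
{S} satisfies the backdoor criterion.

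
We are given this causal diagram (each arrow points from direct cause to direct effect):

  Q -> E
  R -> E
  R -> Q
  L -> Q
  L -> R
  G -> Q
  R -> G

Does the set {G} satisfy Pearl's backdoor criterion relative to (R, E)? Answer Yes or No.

Backdoor paths from R to E (paths whose first edge points into R):
  P1: R <- L -> Q -> E
Condition 1 (no descendant of R in the set): FAILS — G is a descendant of R.
Condition 2 (every backdoor path blocked by {G}):
  P1: open — no interior node is in the conditioning set.
{G} does not satisfy the backdoor criterion.

No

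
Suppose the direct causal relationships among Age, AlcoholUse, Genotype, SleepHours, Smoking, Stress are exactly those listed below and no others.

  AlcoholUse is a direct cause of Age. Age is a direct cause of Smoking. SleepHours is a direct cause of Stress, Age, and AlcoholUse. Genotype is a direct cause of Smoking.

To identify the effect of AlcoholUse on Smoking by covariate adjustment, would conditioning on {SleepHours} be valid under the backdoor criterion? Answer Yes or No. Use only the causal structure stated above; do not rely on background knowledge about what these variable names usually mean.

Yes

Backdoor paths from AlcoholUse to Smoking (paths whose first edge points into AlcoholUse):
  P1: AlcoholUse <- SleepHours -> Age -> Smoking
Condition 1 (no descendant of AlcoholUse in the set): holds — descendants of AlcoholUse are {Age, Smoking}; none are in {SleepHours}.
Condition 2 (every backdoor path blocked by {SleepHours}):
  P1: blocked at fork node SleepHours ∈ conditioning set.
{SleepHours} satisfies the backdoor criterion.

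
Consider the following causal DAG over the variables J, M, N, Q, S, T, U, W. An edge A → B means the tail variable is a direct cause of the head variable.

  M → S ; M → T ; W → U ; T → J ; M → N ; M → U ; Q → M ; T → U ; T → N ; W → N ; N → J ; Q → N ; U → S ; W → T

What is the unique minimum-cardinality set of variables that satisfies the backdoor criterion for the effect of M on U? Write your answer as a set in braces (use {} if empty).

Variables eligible for adjustment (non-descendants of M, excluding M and U): {Q, W}.
Backdoor paths from M to U:
  P1: M <- Q -> N <- W -> T -> U
  P2: M <- Q -> N <- W -> U
  P3: M <- Q -> N <- T <- W -> U
  P4: M <- Q -> N <- T -> U
  P5: M <- Q -> N -> J <- T <- W -> U
  P6: M <- Q -> N -> J <- T -> U
Each backdoor path contains an unconditioned collider, so every path is already blocked with the empty conditioning set:
  P1: blocked at collider N (neither it nor any descendant is in the conditioning set).
  P2: blocked at collider N (neither it nor any descendant is in the conditioning set).
  P3: blocked at collider N (neither it nor any descendant is in the conditioning set).
  P4: blocked at collider N (neither it nor any descendant is in the conditioning set).
  P5: blocked at collider J (neither it nor any descendant is in the conditioning set).
  P6: blocked at collider J (neither it nor any descendant is in the conditioning set).
The empty set is therefore the unique smallest valid set.

{}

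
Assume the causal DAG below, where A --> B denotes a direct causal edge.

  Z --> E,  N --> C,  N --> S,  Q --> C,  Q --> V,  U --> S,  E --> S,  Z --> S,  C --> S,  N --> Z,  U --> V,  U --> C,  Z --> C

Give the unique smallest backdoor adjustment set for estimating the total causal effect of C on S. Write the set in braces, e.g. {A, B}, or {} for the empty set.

{N, U, Z}

Variables eligible for adjustment (non-descendants of C, excluding C and S): {E, N, Q, U, V, Z}.
Backdoor paths from C to S:
  P1: C <- U -> S
  P2: C <- N -> Z -> E -> S
  P3: C <- N -> Z -> S
  P4: C <- N -> S
  P5: C <- Z <- N -> S
  P6: C <- Z -> E -> S
  P7: C <- Z -> S
  P8: C <- Q -> V <- U -> S
The empty set is not sufficient: P1 (C <- U -> S) has no collider blocking it and no conditioned non-collider, so it is open.
Try {N, U, Z}:
  P1: blocked at fork node U ∈ conditioning set.
  P2: blocked at fork node N ∈ conditioning set.
  P3: blocked at fork node N ∈ conditioning set.
  P4: blocked at fork node N ∈ conditioning set.
  P5: blocked at chain node Z ∈ conditioning set.
  P6: blocked at fork node Z ∈ conditioning set.
  P7: blocked at fork node Z ∈ conditioning set.
  P8: blocked at collider V (neither it nor any descendant is in the conditioning set).
{N, U, Z} contains no descendant of C and blocks every backdoor path.
Every element of {N, U, Z} is needed (dropping N leaves P4 open; dropping U leaves P1 open; dropping Z leaves P6 open), so no proper subset is valid.
Among all size-3 subsets of the eligible variables, only {N, U, Z} blocks every backdoor path, so it is the unique smallest valid adjustment set.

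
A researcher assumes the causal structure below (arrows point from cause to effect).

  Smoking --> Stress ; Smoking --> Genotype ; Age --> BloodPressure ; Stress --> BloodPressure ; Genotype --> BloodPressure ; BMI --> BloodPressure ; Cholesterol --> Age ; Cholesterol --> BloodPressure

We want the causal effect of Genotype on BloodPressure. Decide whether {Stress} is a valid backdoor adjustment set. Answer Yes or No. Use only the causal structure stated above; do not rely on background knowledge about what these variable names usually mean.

Backdoor paths from Genotype to BloodPressure (paths whose first edge points into Genotype):
  P1: Genotype <- Smoking -> Stress -> BloodPressure
Condition 1 (no descendant of Genotype in the set): holds — descendants of Genotype are {BloodPressure}; none are in {Stress}.
Condition 2 (every backdoor path blocked by {Stress}):
  P1: blocked at chain node Stress ∈ conditioning set.
{Stress} satisfies the backdoor criterion.

Yes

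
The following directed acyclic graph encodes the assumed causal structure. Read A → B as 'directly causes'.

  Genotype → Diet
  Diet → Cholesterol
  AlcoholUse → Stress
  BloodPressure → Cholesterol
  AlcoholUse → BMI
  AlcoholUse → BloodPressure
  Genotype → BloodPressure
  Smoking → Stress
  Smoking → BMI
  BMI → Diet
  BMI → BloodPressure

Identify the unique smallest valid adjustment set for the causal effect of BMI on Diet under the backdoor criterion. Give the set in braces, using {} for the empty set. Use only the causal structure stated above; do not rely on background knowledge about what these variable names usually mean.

Variables eligible for adjustment (non-descendants of BMI, excluding BMI and Diet): {AlcoholUse, Genotype, Smoking, Stress}.
Backdoor paths from BMI to Diet:
  P1: BMI <- AlcoholUse -> BloodPressure <- Genotype -> Diet
  P2: BMI <- AlcoholUse -> BloodPressure -> Cholesterol <- Diet
  P3: BMI <- Smoking -> Stress <- AlcoholUse -> BloodPressure <- Genotype -> Diet
  P4: BMI <- Smoking -> Stress <- AlcoholUse -> BloodPressure -> Cholesterol <- Diet
Each backdoor path contains an unconditioned collider, so every path is already blocked with the empty conditioning set:
  P1: blocked at collider BloodPressure (neither it nor any descendant is in the conditioning set).
  P2: blocked at collider Cholesterol (neither it nor any descendant is in the conditioning set).
  P3: blocked at collider Stress (neither it nor any descendant is in the conditioning set).
  P4: blocked at collider Stress (neither it nor any descendant is in the conditioning set).
The empty set is therefore the unique smallest valid set.

{}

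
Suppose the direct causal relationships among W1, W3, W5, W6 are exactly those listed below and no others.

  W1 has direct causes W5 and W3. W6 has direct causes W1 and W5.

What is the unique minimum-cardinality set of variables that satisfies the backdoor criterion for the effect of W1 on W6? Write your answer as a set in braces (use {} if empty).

{W5}

Variables eligible for adjustment (non-descendants of W1, excluding W1 and W6): {W3, W5}.
Backdoor paths from W1 to W6:
  P1: W1 <- W5 -> W6
The empty set is not sufficient: P1 (W1 <- W5 -> W6) has no collider blocking it and no conditioned non-collider, so it is open.
Try {W5}:
  P1: blocked at fork node W5 ∈ conditioning set.
{W5} contains no descendant of W1 and blocks every backdoor path.
No other singleton works — e.g. {W3} leaves P1 open — so {W5} is the unique smallest valid adjustment set.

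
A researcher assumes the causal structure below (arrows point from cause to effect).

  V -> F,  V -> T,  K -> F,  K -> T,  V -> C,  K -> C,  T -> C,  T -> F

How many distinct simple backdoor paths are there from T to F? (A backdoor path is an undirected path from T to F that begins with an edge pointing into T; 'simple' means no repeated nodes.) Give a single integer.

4

A backdoor path from T to F is any simple undirected path whose first edge points into T (i.e. leaves T via a parent).
Parents of T: {K, V}.
Enumerating:
  P1: T <- K -> F
  P2: T <- K -> C <- V -> F
  P3: T <- V -> F
  P4: T <- V -> C <- K -> F
That exhausts the simple backdoor paths. Count: 4.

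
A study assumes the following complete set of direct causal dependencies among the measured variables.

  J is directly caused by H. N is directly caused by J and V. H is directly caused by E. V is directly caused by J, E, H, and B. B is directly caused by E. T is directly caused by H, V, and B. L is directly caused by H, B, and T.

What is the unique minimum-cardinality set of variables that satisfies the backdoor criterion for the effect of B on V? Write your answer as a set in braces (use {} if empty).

{E}

Variables eligible for adjustment (non-descendants of B, excluding B and V): {E, H, J}.
Backdoor paths from B to V:
  P1: B <- E -> H -> J -> V
  P2: B <- E -> H -> J -> N <- V
  P3: B <- E -> H -> V
  P4: B <- E -> H -> T <- V
  P5: B <- E -> H -> L <- T <- V
  P6: B <- E -> V
The empty set is not sufficient: P1 (B <- E -> H -> J -> V) has no collider blocking it and no conditioned non-collider, so it is open.
Try {E}:
  P1: blocked at fork node E ∈ conditioning set.
  P2: blocked at fork node E ∈ conditioning set.
  P3: blocked at fork node E ∈ conditioning set.
  P4: blocked at fork node E ∈ conditioning set.
  P5: blocked at fork node E ∈ conditioning set.
  P6: blocked at fork node E ∈ conditioning set.
{E} contains no descendant of B and blocks every backdoor path.
No other singleton works — e.g. {H} leaves P6 open — so {E} is the unique smallest valid adjustment set.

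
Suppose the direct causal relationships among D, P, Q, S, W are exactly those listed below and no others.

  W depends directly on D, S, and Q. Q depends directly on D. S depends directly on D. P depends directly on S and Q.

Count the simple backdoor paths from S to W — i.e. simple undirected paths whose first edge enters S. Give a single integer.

A backdoor path from S to W is any simple undirected path whose first edge points into S (i.e. leaves S via a parent).
Parents of S: {D}.
Enumerating:
  P1: S <- D -> Q -> W
  P2: S <- D -> W
That exhausts the simple backdoor paths. Count: 2.

2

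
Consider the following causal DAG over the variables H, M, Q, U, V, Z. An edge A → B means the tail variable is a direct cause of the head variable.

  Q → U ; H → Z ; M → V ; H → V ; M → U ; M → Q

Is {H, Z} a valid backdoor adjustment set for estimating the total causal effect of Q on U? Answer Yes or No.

Backdoor paths from Q to U (paths whose first edge points into Q):
  P1: Q <- M -> U
Condition 1 (no descendant of Q in the set): holds — descendants of Q are {U}; none are in {H, Z}.
Condition 2 (every backdoor path blocked by {H, Z}):
  P1: open — no interior node is in the conditioning set.
{H, Z} does not satisfy the backdoor criterion.

No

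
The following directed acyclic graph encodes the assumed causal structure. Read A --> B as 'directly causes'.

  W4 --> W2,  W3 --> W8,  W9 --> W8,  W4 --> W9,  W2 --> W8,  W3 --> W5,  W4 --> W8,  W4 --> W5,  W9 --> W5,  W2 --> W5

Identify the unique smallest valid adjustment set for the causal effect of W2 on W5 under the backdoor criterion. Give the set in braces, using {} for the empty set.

{W4}

Variables eligible for adjustment (non-descendants of W2, excluding W2 and W5): {W3, W4, W9}.
Backdoor paths from W2 to W5:
  P1: W2 <- W4 -> W9 -> W8 <- W3 -> W5
  P2: W2 <- W4 -> W9 -> W5
  P3: W2 <- W4 -> W8 <- W3 -> W5
  P4: W2 <- W4 -> W8 <- W9 -> W5
  P5: W2 <- W4 -> W5
The empty set is not sufficient: P2 (W2 <- W4 -> W9 -> W5) has no collider blocking it and no conditioned non-collider, so it is open.
Try {W4}:
  P1: blocked at fork node W4 ∈ conditioning set.
  P2: blocked at fork node W4 ∈ conditioning set.
  P3: blocked at fork node W4 ∈ conditioning set.
  P4: blocked at fork node W4 ∈ conditioning set.
  P5: blocked at fork node W4 ∈ conditioning set.
{W4} contains no descendant of W2 and blocks every backdoor path.
No other singleton works — e.g. {W3} leaves P2 open — so {W4} is the unique smallest valid adjustment set.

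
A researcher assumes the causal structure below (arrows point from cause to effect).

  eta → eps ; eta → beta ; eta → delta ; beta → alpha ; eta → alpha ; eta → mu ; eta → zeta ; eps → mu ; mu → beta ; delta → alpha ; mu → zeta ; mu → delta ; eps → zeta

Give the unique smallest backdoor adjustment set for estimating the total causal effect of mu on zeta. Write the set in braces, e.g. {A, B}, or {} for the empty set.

{eps, eta}

Variables eligible for adjustment (non-descendants of mu, excluding mu and zeta): {eps, eta}.
Backdoor paths from mu to zeta:
  P1: mu <- eta -> eps -> zeta
  P2: mu <- eta -> zeta
  P3: mu <- eps <- eta -> zeta
  P4: mu <- eps -> zeta
The empty set is not sufficient: P1 (mu <- eta -> eps -> zeta) has no collider blocking it and no conditioned non-collider, so it is open.
Try {eps, eta}:
  P1: blocked at fork node eta ∈ conditioning set.
  P2: blocked at fork node eta ∈ conditioning set.
  P3: blocked at chain node eps ∈ conditioning set.
  P4: blocked at fork node eps ∈ conditioning set.
{eps, eta} contains no descendant of mu and blocks every backdoor path.
Every element of {eps, eta} is needed (dropping eps leaves P4 open; dropping eta leaves P2 open), so no proper subset is valid.
Among all size-2 subsets of the eligible variables, only {eps, eta} blocks every backdoor path, so it is the unique smallest valid adjustment set.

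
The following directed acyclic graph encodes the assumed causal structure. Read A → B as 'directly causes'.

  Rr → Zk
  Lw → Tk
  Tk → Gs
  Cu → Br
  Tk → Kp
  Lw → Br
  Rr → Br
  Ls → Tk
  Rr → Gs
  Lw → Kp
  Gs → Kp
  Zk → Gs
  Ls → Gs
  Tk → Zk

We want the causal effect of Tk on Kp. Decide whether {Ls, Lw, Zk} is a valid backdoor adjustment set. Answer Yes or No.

Backdoor paths from Tk to Kp (paths whose first edge points into Tk):
  P1: Tk <- Ls -> Gs <- Rr -> Br <- Lw -> Kp
  P2: Tk <- Ls -> Gs <- Zk <- Rr -> Br <- Lw -> Kp
  P3: Tk <- Ls -> Gs -> Kp
  P4: Tk <- Lw -> Br <- Rr -> Zk -> Gs -> Kp
  P5: Tk <- Lw -> Br <- Rr -> Gs -> Kp
  P6: Tk <- Lw -> Kp
Condition 1 (no descendant of Tk in the set): FAILS — Zk is a descendant of Tk.
Condition 2 (every backdoor path blocked by {Ls, Lw, Zk}):
  P1: blocked at fork node Ls ∈ conditioning set.
  P2: blocked at fork node Ls ∈ conditioning set.
  P3: blocked at fork node Ls ∈ conditioning set.
  P4: blocked at fork node Lw ∈ conditioning set.
  P5: blocked at fork node Lw ∈ conditioning set.
  P6: blocked at fork node Lw ∈ conditioning set.
{Ls, Lw, Zk} does not satisfy the backdoor criterion.

No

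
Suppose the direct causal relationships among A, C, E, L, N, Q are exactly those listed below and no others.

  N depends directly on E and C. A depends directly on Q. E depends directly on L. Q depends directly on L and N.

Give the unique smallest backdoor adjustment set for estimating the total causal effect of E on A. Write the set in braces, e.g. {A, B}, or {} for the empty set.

{L}

Variables eligible for adjustment (non-descendants of E, excluding E and A): {C, L}.
Backdoor paths from E to A:
  P1: E <- L -> Q -> A
The empty set is not sufficient: P1 (E <- L -> Q -> A) has no collider blocking it and no conditioned non-collider, so it is open.
Try {L}:
  P1: blocked at fork node L ∈ conditioning set.
{L} contains no descendant of E and blocks every backdoor path.
No other singleton works — e.g. {C} leaves P1 open — so {L} is the unique smallest valid adjustment set.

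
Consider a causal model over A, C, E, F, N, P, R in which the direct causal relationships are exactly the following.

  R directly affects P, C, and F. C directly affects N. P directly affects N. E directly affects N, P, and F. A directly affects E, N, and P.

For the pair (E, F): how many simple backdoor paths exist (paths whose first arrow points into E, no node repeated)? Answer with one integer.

4

A backdoor path from E to F is any simple undirected path whose first edge points into E (i.e. leaves E via a parent).
Parents of E: {A}.
Enumerating:
  P1: E <- A -> P <- R -> F
  P2: E <- A -> P -> N <- C <- R -> F
  P3: E <- A -> N <- C <- R -> F
  P4: E <- A -> N <- P <- R -> F
That exhausts the simple backdoor paths. Count: 4.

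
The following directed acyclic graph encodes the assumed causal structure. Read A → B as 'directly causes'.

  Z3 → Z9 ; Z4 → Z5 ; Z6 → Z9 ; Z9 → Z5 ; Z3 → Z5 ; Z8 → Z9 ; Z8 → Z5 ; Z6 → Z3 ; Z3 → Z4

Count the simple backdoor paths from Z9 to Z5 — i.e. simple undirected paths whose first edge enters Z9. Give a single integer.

5

A backdoor path from Z9 to Z5 is any simple undirected path whose first edge points into Z9 (i.e. leaves Z9 via a parent).
Parents of Z9: {Z3, Z6, Z8}.
Enumerating:
  P1: Z9 <- Z6 -> Z3 -> Z4 -> Z5
  P2: Z9 <- Z6 -> Z3 -> Z5
  P3: Z9 <- Z3 -> Z4 -> Z5
  P4: Z9 <- Z3 -> Z5
  P5: Z9 <- Z8 -> Z5
That exhausts the simple backdoor paths. Count: 5.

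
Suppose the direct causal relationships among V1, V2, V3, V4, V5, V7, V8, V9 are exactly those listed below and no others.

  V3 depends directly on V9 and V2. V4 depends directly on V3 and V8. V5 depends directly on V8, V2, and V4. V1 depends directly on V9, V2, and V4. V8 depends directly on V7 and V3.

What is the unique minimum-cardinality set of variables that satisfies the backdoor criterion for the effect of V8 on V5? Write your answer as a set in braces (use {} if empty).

{V3}

Variables eligible for adjustment (non-descendants of V8, excluding V8 and V5): {V2, V3, V7, V9}.
Backdoor paths from V8 to V5:
  P1: V8 <- V3 <- V2 -> V1 <- V4 -> V5
  P2: V8 <- V3 <- V2 -> V5
  P3: V8 <- V3 <- V9 -> V1 <- V2 -> V5
  P4: V8 <- V3 <- V9 -> V1 <- V4 -> V5
  P5: V8 <- V3 -> V4 -> V1 <- V2 -> V5
  P6: V8 <- V3 -> V4 -> V5
The empty set is not sufficient: P2 (V8 <- V3 <- V2 -> V5) has no collider blocking it and no conditioned non-collider, so it is open.
Try {V3}:
  P1: blocked at chain node V3 ∈ conditioning set.
  P2: blocked at chain node V3 ∈ conditioning set.
  P3: blocked at chain node V3 ∈ conditioning set.
  P4: blocked at chain node V3 ∈ conditioning set.
  P5: blocked at fork node V3 ∈ conditioning set.
  P6: blocked at fork node V3 ∈ conditioning set.
{V3} contains no descendant of V8 and blocks every backdoor path.
No other singleton works — e.g. {V2} leaves P6 open — so {V3} is the unique smallest valid adjustment set.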